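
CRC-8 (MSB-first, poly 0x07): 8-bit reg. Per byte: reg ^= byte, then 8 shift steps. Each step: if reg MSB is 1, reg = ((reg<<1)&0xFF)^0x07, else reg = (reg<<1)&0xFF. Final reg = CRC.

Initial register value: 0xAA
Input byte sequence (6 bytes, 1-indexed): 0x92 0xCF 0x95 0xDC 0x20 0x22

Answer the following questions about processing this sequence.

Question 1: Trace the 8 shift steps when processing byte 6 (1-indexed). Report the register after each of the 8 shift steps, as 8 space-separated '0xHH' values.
After byte 1 (0x92): reg=0xA8
After byte 2 (0xCF): reg=0x32
After byte 3 (0x95): reg=0x7C
After byte 4 (0xDC): reg=0x69
After byte 5 (0x20): reg=0xF8
Register before byte 6: 0xF8
After XOR with byte 0x22: 0xDA

Answer: 0xB3 0x61 0xC2 0x83 0x01 0x02 0x04 0x08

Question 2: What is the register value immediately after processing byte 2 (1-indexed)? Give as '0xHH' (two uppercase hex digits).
Answer: 0x32

Derivation:
After byte 1 (0x92): reg=0xA8
After byte 2 (0xCF): reg=0x32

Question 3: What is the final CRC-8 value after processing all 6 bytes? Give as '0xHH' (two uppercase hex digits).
After byte 1 (0x92): reg=0xA8
After byte 2 (0xCF): reg=0x32
After byte 3 (0x95): reg=0x7C
After byte 4 (0xDC): reg=0x69
After byte 5 (0x20): reg=0xF8
After byte 6 (0x22): reg=0x08

Answer: 0x08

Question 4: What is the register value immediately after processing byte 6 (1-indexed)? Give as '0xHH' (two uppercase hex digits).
Answer: 0x08

Derivation:
After byte 1 (0x92): reg=0xA8
After byte 2 (0xCF): reg=0x32
After byte 3 (0x95): reg=0x7C
After byte 4 (0xDC): reg=0x69
After byte 5 (0x20): reg=0xF8
After byte 6 (0x22): reg=0x08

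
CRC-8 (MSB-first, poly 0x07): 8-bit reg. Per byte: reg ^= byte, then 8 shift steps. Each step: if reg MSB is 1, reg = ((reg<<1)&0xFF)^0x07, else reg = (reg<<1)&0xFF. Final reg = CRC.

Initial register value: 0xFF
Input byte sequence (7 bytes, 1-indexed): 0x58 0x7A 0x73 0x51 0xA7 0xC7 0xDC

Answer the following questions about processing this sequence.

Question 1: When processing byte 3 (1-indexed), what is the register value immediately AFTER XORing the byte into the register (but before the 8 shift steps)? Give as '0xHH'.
Answer: 0x61

Derivation:
Register before byte 3: 0x12
Byte 3: 0x73
0x12 XOR 0x73 = 0x61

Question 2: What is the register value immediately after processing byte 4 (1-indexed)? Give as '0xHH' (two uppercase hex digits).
Answer: 0x50

Derivation:
After byte 1 (0x58): reg=0x7C
After byte 2 (0x7A): reg=0x12
After byte 3 (0x73): reg=0x20
After byte 4 (0x51): reg=0x50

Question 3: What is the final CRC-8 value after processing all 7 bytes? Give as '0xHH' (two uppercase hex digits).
After byte 1 (0x58): reg=0x7C
After byte 2 (0x7A): reg=0x12
After byte 3 (0x73): reg=0x20
After byte 4 (0x51): reg=0x50
After byte 5 (0xA7): reg=0xCB
After byte 6 (0xC7): reg=0x24
After byte 7 (0xDC): reg=0xE6

Answer: 0xE6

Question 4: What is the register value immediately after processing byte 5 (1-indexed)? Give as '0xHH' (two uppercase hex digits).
Answer: 0xCB

Derivation:
After byte 1 (0x58): reg=0x7C
After byte 2 (0x7A): reg=0x12
After byte 3 (0x73): reg=0x20
After byte 4 (0x51): reg=0x50
After byte 5 (0xA7): reg=0xCB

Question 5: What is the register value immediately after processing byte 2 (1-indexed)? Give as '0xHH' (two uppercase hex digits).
After byte 1 (0x58): reg=0x7C
After byte 2 (0x7A): reg=0x12

Answer: 0x12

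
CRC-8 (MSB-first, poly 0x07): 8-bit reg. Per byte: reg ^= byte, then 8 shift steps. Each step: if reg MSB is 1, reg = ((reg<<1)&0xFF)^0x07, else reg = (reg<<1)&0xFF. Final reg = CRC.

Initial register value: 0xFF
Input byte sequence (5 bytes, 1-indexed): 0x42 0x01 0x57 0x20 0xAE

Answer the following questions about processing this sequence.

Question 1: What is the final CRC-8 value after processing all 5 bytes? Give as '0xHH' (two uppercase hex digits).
After byte 1 (0x42): reg=0x3A
After byte 2 (0x01): reg=0xA1
After byte 3 (0x57): reg=0xCC
After byte 4 (0x20): reg=0x8A
After byte 5 (0xAE): reg=0xFC

Answer: 0xFC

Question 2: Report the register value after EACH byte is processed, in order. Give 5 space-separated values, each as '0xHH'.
0x3A 0xA1 0xCC 0x8A 0xFC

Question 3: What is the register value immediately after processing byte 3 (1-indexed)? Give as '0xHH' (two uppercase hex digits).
After byte 1 (0x42): reg=0x3A
After byte 2 (0x01): reg=0xA1
After byte 3 (0x57): reg=0xCC

Answer: 0xCC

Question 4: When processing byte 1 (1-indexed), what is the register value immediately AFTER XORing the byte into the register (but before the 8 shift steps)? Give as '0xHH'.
Answer: 0xBD

Derivation:
Register before byte 1: 0xFF
Byte 1: 0x42
0xFF XOR 0x42 = 0xBD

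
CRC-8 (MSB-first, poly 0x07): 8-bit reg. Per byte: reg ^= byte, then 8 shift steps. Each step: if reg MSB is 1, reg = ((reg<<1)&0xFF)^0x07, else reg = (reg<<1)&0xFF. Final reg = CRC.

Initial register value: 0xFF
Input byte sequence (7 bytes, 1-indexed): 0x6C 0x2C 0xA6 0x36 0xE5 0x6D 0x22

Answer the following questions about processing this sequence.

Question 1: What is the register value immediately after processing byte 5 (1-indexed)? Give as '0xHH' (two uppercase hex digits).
Answer: 0x22

Derivation:
After byte 1 (0x6C): reg=0xF0
After byte 2 (0x2C): reg=0x1A
After byte 3 (0xA6): reg=0x3D
After byte 4 (0x36): reg=0x31
After byte 5 (0xE5): reg=0x22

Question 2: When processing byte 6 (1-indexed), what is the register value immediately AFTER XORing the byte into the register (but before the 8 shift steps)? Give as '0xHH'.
Answer: 0x4F

Derivation:
Register before byte 6: 0x22
Byte 6: 0x6D
0x22 XOR 0x6D = 0x4F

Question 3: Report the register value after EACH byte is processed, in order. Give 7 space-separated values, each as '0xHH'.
0xF0 0x1A 0x3D 0x31 0x22 0xEA 0x76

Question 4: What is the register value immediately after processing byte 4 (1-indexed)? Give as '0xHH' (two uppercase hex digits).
After byte 1 (0x6C): reg=0xF0
After byte 2 (0x2C): reg=0x1A
After byte 3 (0xA6): reg=0x3D
After byte 4 (0x36): reg=0x31

Answer: 0x31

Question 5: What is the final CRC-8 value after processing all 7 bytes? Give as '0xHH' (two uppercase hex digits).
Answer: 0x76

Derivation:
After byte 1 (0x6C): reg=0xF0
After byte 2 (0x2C): reg=0x1A
After byte 3 (0xA6): reg=0x3D
After byte 4 (0x36): reg=0x31
After byte 5 (0xE5): reg=0x22
After byte 6 (0x6D): reg=0xEA
After byte 7 (0x22): reg=0x76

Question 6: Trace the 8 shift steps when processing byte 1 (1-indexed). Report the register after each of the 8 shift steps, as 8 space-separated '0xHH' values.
Register before byte 1: 0xFF
After XOR with byte 0x6C: 0x93

Answer: 0x21 0x42 0x84 0x0F 0x1E 0x3C 0x78 0xF0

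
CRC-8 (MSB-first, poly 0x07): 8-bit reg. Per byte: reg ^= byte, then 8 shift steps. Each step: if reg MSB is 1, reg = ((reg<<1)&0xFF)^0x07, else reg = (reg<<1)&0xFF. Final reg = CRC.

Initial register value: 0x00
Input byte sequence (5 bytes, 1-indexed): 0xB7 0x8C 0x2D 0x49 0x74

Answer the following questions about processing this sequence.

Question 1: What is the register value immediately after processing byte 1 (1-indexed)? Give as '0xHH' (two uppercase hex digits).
Answer: 0x0C

Derivation:
After byte 1 (0xB7): reg=0x0C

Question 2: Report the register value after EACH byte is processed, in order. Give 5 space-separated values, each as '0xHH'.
0x0C 0x89 0x75 0xB4 0x4E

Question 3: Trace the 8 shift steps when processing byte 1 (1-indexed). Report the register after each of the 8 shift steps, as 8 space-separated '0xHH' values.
Register before byte 1: 0x00
After XOR with byte 0xB7: 0xB7

Answer: 0x69 0xD2 0xA3 0x41 0x82 0x03 0x06 0x0C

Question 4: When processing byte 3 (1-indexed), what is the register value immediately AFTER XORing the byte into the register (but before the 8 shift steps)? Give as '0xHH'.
Register before byte 3: 0x89
Byte 3: 0x2D
0x89 XOR 0x2D = 0xA4

Answer: 0xA4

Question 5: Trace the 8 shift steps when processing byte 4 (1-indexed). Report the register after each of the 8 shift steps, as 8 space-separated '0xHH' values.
Answer: 0x78 0xF0 0xE7 0xC9 0x95 0x2D 0x5A 0xB4

Derivation:
After byte 1 (0xB7): reg=0x0C
After byte 2 (0x8C): reg=0x89
After byte 3 (0x2D): reg=0x75
Register before byte 4: 0x75
After XOR with byte 0x49: 0x3C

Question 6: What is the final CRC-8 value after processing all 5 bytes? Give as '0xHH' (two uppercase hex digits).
After byte 1 (0xB7): reg=0x0C
After byte 2 (0x8C): reg=0x89
After byte 3 (0x2D): reg=0x75
After byte 4 (0x49): reg=0xB4
After byte 5 (0x74): reg=0x4E

Answer: 0x4E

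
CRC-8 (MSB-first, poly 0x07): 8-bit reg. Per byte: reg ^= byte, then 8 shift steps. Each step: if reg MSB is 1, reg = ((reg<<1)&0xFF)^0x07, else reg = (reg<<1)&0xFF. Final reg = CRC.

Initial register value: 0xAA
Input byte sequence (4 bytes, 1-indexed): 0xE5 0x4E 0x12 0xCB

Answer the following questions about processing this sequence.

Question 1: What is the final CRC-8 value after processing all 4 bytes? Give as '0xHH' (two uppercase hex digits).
After byte 1 (0xE5): reg=0xEA
After byte 2 (0x4E): reg=0x75
After byte 3 (0x12): reg=0x32
After byte 4 (0xCB): reg=0xE1

Answer: 0xE1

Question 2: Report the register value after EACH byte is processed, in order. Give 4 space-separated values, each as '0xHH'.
0xEA 0x75 0x32 0xE1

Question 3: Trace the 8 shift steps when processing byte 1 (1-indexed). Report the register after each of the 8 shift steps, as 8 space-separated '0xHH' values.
Register before byte 1: 0xAA
After XOR with byte 0xE5: 0x4F

Answer: 0x9E 0x3B 0x76 0xEC 0xDF 0xB9 0x75 0xEA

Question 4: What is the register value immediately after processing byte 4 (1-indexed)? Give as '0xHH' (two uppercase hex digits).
Answer: 0xE1

Derivation:
After byte 1 (0xE5): reg=0xEA
After byte 2 (0x4E): reg=0x75
After byte 3 (0x12): reg=0x32
After byte 4 (0xCB): reg=0xE1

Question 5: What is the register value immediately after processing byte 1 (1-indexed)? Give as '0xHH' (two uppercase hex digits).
After byte 1 (0xE5): reg=0xEA

Answer: 0xEA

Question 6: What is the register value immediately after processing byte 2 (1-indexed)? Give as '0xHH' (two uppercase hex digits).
Answer: 0x75

Derivation:
After byte 1 (0xE5): reg=0xEA
After byte 2 (0x4E): reg=0x75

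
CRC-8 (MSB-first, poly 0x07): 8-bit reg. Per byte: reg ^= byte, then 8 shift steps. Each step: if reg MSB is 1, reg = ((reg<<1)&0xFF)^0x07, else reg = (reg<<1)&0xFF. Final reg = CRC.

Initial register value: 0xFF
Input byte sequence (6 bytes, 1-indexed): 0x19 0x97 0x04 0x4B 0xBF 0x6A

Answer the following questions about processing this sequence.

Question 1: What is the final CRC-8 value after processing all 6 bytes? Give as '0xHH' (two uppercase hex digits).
Answer: 0x74

Derivation:
After byte 1 (0x19): reg=0xBC
After byte 2 (0x97): reg=0xD1
After byte 3 (0x04): reg=0x25
After byte 4 (0x4B): reg=0x0D
After byte 5 (0xBF): reg=0x17
After byte 6 (0x6A): reg=0x74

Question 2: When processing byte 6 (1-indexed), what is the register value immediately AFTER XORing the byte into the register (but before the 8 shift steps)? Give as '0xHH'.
Answer: 0x7D

Derivation:
Register before byte 6: 0x17
Byte 6: 0x6A
0x17 XOR 0x6A = 0x7D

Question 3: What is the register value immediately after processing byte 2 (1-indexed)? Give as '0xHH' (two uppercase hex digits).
After byte 1 (0x19): reg=0xBC
After byte 2 (0x97): reg=0xD1

Answer: 0xD1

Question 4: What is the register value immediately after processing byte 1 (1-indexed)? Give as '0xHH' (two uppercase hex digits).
Answer: 0xBC

Derivation:
After byte 1 (0x19): reg=0xBC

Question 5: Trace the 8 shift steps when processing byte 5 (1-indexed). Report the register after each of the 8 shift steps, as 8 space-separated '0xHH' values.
After byte 1 (0x19): reg=0xBC
After byte 2 (0x97): reg=0xD1
After byte 3 (0x04): reg=0x25
After byte 4 (0x4B): reg=0x0D
Register before byte 5: 0x0D
After XOR with byte 0xBF: 0xB2

Answer: 0x63 0xC6 0x8B 0x11 0x22 0x44 0x88 0x17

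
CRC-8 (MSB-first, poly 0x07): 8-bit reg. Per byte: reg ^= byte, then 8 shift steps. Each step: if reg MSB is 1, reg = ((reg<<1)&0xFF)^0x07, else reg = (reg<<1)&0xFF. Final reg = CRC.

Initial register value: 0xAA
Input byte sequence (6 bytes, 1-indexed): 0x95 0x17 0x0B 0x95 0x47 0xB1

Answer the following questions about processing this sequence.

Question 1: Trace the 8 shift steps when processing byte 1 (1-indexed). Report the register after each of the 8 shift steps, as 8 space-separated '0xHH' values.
Answer: 0x7E 0xFC 0xFF 0xF9 0xF5 0xED 0xDD 0xBD

Derivation:
Register before byte 1: 0xAA
After XOR with byte 0x95: 0x3F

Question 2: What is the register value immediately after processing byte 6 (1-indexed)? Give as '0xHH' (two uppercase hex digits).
Answer: 0xE3

Derivation:
After byte 1 (0x95): reg=0xBD
After byte 2 (0x17): reg=0x5F
After byte 3 (0x0B): reg=0xAB
After byte 4 (0x95): reg=0xBA
After byte 5 (0x47): reg=0xFD
After byte 6 (0xB1): reg=0xE3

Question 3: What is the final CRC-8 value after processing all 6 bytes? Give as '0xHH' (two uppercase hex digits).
Answer: 0xE3

Derivation:
After byte 1 (0x95): reg=0xBD
After byte 2 (0x17): reg=0x5F
After byte 3 (0x0B): reg=0xAB
After byte 4 (0x95): reg=0xBA
After byte 5 (0x47): reg=0xFD
After byte 6 (0xB1): reg=0xE3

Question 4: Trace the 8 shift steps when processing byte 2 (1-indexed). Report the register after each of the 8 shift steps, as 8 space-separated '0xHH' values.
Answer: 0x53 0xA6 0x4B 0x96 0x2B 0x56 0xAC 0x5F

Derivation:
After byte 1 (0x95): reg=0xBD
Register before byte 2: 0xBD
After XOR with byte 0x17: 0xAA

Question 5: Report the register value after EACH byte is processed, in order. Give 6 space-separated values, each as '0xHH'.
0xBD 0x5F 0xAB 0xBA 0xFD 0xE3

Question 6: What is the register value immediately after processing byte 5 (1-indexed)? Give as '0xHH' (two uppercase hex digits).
Answer: 0xFD

Derivation:
After byte 1 (0x95): reg=0xBD
After byte 2 (0x17): reg=0x5F
After byte 3 (0x0B): reg=0xAB
After byte 4 (0x95): reg=0xBA
After byte 5 (0x47): reg=0xFD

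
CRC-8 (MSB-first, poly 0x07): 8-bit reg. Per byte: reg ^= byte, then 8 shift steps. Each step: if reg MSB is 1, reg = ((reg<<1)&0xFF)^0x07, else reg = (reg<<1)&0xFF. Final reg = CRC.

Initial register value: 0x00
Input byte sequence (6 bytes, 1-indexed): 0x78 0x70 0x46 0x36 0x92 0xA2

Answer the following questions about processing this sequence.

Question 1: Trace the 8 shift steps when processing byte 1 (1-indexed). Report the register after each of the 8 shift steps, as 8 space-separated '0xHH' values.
Answer: 0xF0 0xE7 0xC9 0x95 0x2D 0x5A 0xB4 0x6F

Derivation:
Register before byte 1: 0x00
After XOR with byte 0x78: 0x78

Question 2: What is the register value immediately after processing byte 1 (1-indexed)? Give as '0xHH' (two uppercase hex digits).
After byte 1 (0x78): reg=0x6F

Answer: 0x6F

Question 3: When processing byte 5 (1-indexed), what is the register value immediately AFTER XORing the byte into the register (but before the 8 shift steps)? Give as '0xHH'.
Register before byte 5: 0x42
Byte 5: 0x92
0x42 XOR 0x92 = 0xD0

Answer: 0xD0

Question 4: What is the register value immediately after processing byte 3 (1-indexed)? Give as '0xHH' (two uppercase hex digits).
After byte 1 (0x78): reg=0x6F
After byte 2 (0x70): reg=0x5D
After byte 3 (0x46): reg=0x41

Answer: 0x41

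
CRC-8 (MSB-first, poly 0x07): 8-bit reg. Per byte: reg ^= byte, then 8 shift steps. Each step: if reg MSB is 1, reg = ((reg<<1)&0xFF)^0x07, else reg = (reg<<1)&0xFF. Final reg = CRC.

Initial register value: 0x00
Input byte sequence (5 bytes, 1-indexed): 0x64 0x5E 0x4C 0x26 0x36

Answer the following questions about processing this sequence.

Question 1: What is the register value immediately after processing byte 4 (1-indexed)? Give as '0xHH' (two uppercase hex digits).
Answer: 0x50

Derivation:
After byte 1 (0x64): reg=0x3B
After byte 2 (0x5E): reg=0x3C
After byte 3 (0x4C): reg=0x57
After byte 4 (0x26): reg=0x50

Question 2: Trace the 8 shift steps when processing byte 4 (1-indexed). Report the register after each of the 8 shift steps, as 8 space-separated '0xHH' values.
After byte 1 (0x64): reg=0x3B
After byte 2 (0x5E): reg=0x3C
After byte 3 (0x4C): reg=0x57
Register before byte 4: 0x57
After XOR with byte 0x26: 0x71

Answer: 0xE2 0xC3 0x81 0x05 0x0A 0x14 0x28 0x50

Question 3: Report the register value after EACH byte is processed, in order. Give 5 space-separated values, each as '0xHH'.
0x3B 0x3C 0x57 0x50 0x35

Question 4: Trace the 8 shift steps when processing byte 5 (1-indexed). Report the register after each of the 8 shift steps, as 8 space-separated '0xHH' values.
Answer: 0xCC 0x9F 0x39 0x72 0xE4 0xCF 0x99 0x35

Derivation:
After byte 1 (0x64): reg=0x3B
After byte 2 (0x5E): reg=0x3C
After byte 3 (0x4C): reg=0x57
After byte 4 (0x26): reg=0x50
Register before byte 5: 0x50
After XOR with byte 0x36: 0x66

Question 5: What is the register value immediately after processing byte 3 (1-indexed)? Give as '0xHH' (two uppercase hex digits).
After byte 1 (0x64): reg=0x3B
After byte 2 (0x5E): reg=0x3C
After byte 3 (0x4C): reg=0x57

Answer: 0x57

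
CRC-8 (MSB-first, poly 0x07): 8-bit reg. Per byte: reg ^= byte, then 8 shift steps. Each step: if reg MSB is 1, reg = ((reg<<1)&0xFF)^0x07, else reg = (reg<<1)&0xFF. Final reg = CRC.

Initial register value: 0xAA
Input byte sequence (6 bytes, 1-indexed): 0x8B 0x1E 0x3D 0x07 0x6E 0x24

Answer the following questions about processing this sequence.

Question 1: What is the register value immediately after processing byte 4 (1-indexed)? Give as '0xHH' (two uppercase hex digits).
After byte 1 (0x8B): reg=0xE7
After byte 2 (0x1E): reg=0xE1
After byte 3 (0x3D): reg=0x1A
After byte 4 (0x07): reg=0x53

Answer: 0x53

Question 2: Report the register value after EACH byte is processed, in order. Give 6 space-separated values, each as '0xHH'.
0xE7 0xE1 0x1A 0x53 0xB3 0xEC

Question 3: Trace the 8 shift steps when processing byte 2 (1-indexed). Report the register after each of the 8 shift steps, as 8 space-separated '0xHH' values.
Answer: 0xF5 0xED 0xDD 0xBD 0x7D 0xFA 0xF3 0xE1

Derivation:
After byte 1 (0x8B): reg=0xE7
Register before byte 2: 0xE7
After XOR with byte 0x1E: 0xF9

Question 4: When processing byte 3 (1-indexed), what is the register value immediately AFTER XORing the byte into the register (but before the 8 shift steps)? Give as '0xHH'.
Answer: 0xDC

Derivation:
Register before byte 3: 0xE1
Byte 3: 0x3D
0xE1 XOR 0x3D = 0xDC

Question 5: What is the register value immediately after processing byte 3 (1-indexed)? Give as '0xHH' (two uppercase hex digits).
Answer: 0x1A

Derivation:
After byte 1 (0x8B): reg=0xE7
After byte 2 (0x1E): reg=0xE1
After byte 3 (0x3D): reg=0x1A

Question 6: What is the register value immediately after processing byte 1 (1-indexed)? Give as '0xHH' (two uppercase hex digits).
After byte 1 (0x8B): reg=0xE7

Answer: 0xE7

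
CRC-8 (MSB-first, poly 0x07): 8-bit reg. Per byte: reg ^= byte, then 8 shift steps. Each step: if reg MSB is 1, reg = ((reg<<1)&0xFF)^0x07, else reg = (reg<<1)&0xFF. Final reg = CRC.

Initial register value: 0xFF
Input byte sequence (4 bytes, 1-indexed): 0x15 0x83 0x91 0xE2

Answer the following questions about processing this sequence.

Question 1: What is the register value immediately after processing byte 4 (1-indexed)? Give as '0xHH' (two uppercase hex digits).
After byte 1 (0x15): reg=0x98
After byte 2 (0x83): reg=0x41
After byte 3 (0x91): reg=0x3E
After byte 4 (0xE2): reg=0x1A

Answer: 0x1A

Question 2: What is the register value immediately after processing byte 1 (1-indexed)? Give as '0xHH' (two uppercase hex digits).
Answer: 0x98

Derivation:
After byte 1 (0x15): reg=0x98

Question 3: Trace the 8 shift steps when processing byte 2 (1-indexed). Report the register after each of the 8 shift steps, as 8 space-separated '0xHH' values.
Answer: 0x36 0x6C 0xD8 0xB7 0x69 0xD2 0xA3 0x41

Derivation:
After byte 1 (0x15): reg=0x98
Register before byte 2: 0x98
After XOR with byte 0x83: 0x1B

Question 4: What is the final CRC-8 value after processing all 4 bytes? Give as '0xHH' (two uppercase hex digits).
After byte 1 (0x15): reg=0x98
After byte 2 (0x83): reg=0x41
After byte 3 (0x91): reg=0x3E
After byte 4 (0xE2): reg=0x1A

Answer: 0x1A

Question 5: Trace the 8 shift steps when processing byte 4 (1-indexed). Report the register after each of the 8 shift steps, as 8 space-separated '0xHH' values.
Answer: 0xBF 0x79 0xF2 0xE3 0xC1 0x85 0x0D 0x1A

Derivation:
After byte 1 (0x15): reg=0x98
After byte 2 (0x83): reg=0x41
After byte 3 (0x91): reg=0x3E
Register before byte 4: 0x3E
After XOR with byte 0xE2: 0xDC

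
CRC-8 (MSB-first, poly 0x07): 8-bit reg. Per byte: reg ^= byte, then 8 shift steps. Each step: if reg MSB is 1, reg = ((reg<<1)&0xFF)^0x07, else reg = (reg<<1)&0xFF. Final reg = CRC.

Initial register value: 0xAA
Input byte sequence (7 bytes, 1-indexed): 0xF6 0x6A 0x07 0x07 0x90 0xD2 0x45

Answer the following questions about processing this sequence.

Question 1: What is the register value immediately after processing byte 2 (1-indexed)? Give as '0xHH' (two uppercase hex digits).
Answer: 0xE1

Derivation:
After byte 1 (0xF6): reg=0x93
After byte 2 (0x6A): reg=0xE1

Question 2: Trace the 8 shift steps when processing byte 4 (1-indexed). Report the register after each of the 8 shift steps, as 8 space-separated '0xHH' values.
After byte 1 (0xF6): reg=0x93
After byte 2 (0x6A): reg=0xE1
After byte 3 (0x07): reg=0xBC
Register before byte 4: 0xBC
After XOR with byte 0x07: 0xBB

Answer: 0x71 0xE2 0xC3 0x81 0x05 0x0A 0x14 0x28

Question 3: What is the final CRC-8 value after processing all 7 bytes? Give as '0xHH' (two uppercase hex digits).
After byte 1 (0xF6): reg=0x93
After byte 2 (0x6A): reg=0xE1
After byte 3 (0x07): reg=0xBC
After byte 4 (0x07): reg=0x28
After byte 5 (0x90): reg=0x21
After byte 6 (0xD2): reg=0xD7
After byte 7 (0x45): reg=0xF7

Answer: 0xF7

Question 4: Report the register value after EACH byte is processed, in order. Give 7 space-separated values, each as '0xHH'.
0x93 0xE1 0xBC 0x28 0x21 0xD7 0xF7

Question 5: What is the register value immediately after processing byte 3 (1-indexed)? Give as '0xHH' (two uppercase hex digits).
Answer: 0xBC

Derivation:
After byte 1 (0xF6): reg=0x93
After byte 2 (0x6A): reg=0xE1
After byte 3 (0x07): reg=0xBC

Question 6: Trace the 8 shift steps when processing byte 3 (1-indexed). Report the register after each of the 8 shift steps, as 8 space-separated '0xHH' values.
After byte 1 (0xF6): reg=0x93
After byte 2 (0x6A): reg=0xE1
Register before byte 3: 0xE1
After XOR with byte 0x07: 0xE6

Answer: 0xCB 0x91 0x25 0x4A 0x94 0x2F 0x5E 0xBC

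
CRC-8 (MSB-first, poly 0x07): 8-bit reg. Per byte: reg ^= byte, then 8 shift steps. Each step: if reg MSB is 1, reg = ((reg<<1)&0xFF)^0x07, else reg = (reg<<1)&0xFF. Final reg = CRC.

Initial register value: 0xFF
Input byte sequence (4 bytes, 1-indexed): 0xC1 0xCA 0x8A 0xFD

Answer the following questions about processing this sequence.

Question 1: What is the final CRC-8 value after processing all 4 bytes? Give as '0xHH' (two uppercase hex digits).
Answer: 0xAE

Derivation:
After byte 1 (0xC1): reg=0xBA
After byte 2 (0xCA): reg=0x57
After byte 3 (0x8A): reg=0x1D
After byte 4 (0xFD): reg=0xAE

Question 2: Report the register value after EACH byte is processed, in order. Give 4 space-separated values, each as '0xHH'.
0xBA 0x57 0x1D 0xAE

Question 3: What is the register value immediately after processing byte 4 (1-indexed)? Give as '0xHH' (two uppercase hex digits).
Answer: 0xAE

Derivation:
After byte 1 (0xC1): reg=0xBA
After byte 2 (0xCA): reg=0x57
After byte 3 (0x8A): reg=0x1D
After byte 4 (0xFD): reg=0xAE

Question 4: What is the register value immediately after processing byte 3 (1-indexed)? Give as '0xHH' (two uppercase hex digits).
Answer: 0x1D

Derivation:
After byte 1 (0xC1): reg=0xBA
After byte 2 (0xCA): reg=0x57
After byte 3 (0x8A): reg=0x1D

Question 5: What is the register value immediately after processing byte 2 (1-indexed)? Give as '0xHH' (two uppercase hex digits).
After byte 1 (0xC1): reg=0xBA
After byte 2 (0xCA): reg=0x57

Answer: 0x57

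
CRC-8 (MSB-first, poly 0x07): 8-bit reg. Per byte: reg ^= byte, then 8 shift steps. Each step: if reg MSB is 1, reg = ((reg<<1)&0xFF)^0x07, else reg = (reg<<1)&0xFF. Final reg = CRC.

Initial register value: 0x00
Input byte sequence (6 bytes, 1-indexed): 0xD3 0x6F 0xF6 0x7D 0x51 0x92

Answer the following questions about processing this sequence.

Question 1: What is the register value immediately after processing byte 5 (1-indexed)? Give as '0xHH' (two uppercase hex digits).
Answer: 0xA6

Derivation:
After byte 1 (0xD3): reg=0x37
After byte 2 (0x6F): reg=0x8F
After byte 3 (0xF6): reg=0x68
After byte 4 (0x7D): reg=0x6B
After byte 5 (0x51): reg=0xA6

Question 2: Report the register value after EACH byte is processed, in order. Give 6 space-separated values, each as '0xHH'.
0x37 0x8F 0x68 0x6B 0xA6 0x8C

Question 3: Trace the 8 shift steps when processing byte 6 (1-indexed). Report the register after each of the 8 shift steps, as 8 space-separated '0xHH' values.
Answer: 0x68 0xD0 0xA7 0x49 0x92 0x23 0x46 0x8C

Derivation:
After byte 1 (0xD3): reg=0x37
After byte 2 (0x6F): reg=0x8F
After byte 3 (0xF6): reg=0x68
After byte 4 (0x7D): reg=0x6B
After byte 5 (0x51): reg=0xA6
Register before byte 6: 0xA6
After XOR with byte 0x92: 0x34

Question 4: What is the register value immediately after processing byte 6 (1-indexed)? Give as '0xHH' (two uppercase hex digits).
After byte 1 (0xD3): reg=0x37
After byte 2 (0x6F): reg=0x8F
After byte 3 (0xF6): reg=0x68
After byte 4 (0x7D): reg=0x6B
After byte 5 (0x51): reg=0xA6
After byte 6 (0x92): reg=0x8C

Answer: 0x8C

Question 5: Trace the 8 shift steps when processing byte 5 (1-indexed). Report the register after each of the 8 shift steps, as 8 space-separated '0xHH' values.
Answer: 0x74 0xE8 0xD7 0xA9 0x55 0xAA 0x53 0xA6

Derivation:
After byte 1 (0xD3): reg=0x37
After byte 2 (0x6F): reg=0x8F
After byte 3 (0xF6): reg=0x68
After byte 4 (0x7D): reg=0x6B
Register before byte 5: 0x6B
After XOR with byte 0x51: 0x3A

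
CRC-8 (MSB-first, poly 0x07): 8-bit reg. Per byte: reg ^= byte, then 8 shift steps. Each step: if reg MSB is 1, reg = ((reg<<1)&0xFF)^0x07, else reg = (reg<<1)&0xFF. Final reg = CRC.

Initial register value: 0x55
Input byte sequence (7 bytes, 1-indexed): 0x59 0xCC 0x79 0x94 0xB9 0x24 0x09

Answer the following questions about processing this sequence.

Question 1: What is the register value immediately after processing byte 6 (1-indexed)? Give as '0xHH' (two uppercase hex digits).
Answer: 0xBA

Derivation:
After byte 1 (0x59): reg=0x24
After byte 2 (0xCC): reg=0x96
After byte 3 (0x79): reg=0x83
After byte 4 (0x94): reg=0x65
After byte 5 (0xB9): reg=0x1A
After byte 6 (0x24): reg=0xBA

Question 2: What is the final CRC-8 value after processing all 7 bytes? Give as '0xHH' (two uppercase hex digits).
Answer: 0x10

Derivation:
After byte 1 (0x59): reg=0x24
After byte 2 (0xCC): reg=0x96
After byte 3 (0x79): reg=0x83
After byte 4 (0x94): reg=0x65
After byte 5 (0xB9): reg=0x1A
After byte 6 (0x24): reg=0xBA
After byte 7 (0x09): reg=0x10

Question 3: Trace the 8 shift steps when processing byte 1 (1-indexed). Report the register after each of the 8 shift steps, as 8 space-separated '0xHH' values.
Register before byte 1: 0x55
After XOR with byte 0x59: 0x0C

Answer: 0x18 0x30 0x60 0xC0 0x87 0x09 0x12 0x24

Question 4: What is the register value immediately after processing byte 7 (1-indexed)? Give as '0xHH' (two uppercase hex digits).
After byte 1 (0x59): reg=0x24
After byte 2 (0xCC): reg=0x96
After byte 3 (0x79): reg=0x83
After byte 4 (0x94): reg=0x65
After byte 5 (0xB9): reg=0x1A
After byte 6 (0x24): reg=0xBA
After byte 7 (0x09): reg=0x10

Answer: 0x10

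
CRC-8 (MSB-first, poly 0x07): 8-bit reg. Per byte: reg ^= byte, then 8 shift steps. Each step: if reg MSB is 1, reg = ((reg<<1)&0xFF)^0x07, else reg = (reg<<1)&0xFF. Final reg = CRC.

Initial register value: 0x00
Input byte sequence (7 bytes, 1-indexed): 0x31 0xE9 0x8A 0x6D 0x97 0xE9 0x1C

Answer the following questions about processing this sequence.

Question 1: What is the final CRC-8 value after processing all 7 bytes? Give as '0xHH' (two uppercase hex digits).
Answer: 0x9E

Derivation:
After byte 1 (0x31): reg=0x97
After byte 2 (0xE9): reg=0x7D
After byte 3 (0x8A): reg=0xCB
After byte 4 (0x6D): reg=0x7B
After byte 5 (0x97): reg=0x8A
After byte 6 (0xE9): reg=0x2E
After byte 7 (0x1C): reg=0x9E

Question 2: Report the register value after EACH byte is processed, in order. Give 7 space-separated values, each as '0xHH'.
0x97 0x7D 0xCB 0x7B 0x8A 0x2E 0x9E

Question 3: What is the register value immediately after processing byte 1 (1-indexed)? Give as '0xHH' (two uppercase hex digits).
After byte 1 (0x31): reg=0x97

Answer: 0x97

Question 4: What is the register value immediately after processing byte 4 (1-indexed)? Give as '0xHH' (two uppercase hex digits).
Answer: 0x7B

Derivation:
After byte 1 (0x31): reg=0x97
After byte 2 (0xE9): reg=0x7D
After byte 3 (0x8A): reg=0xCB
After byte 4 (0x6D): reg=0x7B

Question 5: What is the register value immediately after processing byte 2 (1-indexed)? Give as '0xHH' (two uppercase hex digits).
After byte 1 (0x31): reg=0x97
After byte 2 (0xE9): reg=0x7D

Answer: 0x7D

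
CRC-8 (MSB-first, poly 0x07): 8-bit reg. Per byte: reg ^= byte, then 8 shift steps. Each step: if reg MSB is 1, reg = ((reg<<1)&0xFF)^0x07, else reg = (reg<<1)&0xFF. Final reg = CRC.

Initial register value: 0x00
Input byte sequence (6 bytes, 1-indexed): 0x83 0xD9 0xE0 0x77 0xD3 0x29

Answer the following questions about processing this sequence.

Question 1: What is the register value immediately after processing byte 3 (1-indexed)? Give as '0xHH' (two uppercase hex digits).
After byte 1 (0x83): reg=0x80
After byte 2 (0xD9): reg=0x88
After byte 3 (0xE0): reg=0x1F

Answer: 0x1F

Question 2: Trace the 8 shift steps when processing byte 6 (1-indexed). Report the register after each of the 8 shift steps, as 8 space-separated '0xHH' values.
After byte 1 (0x83): reg=0x80
After byte 2 (0xD9): reg=0x88
After byte 3 (0xE0): reg=0x1F
After byte 4 (0x77): reg=0x1F
After byte 5 (0xD3): reg=0x6A
Register before byte 6: 0x6A
After XOR with byte 0x29: 0x43

Answer: 0x86 0x0B 0x16 0x2C 0x58 0xB0 0x67 0xCE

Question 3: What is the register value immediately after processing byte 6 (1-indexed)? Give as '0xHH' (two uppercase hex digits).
After byte 1 (0x83): reg=0x80
After byte 2 (0xD9): reg=0x88
After byte 3 (0xE0): reg=0x1F
After byte 4 (0x77): reg=0x1F
After byte 5 (0xD3): reg=0x6A
After byte 6 (0x29): reg=0xCE

Answer: 0xCE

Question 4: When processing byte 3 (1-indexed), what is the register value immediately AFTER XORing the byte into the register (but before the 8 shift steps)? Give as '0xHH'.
Register before byte 3: 0x88
Byte 3: 0xE0
0x88 XOR 0xE0 = 0x68

Answer: 0x68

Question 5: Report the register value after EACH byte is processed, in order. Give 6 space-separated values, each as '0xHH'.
0x80 0x88 0x1F 0x1F 0x6A 0xCE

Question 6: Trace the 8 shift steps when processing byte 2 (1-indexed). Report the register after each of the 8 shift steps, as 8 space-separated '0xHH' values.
Answer: 0xB2 0x63 0xC6 0x8B 0x11 0x22 0x44 0x88

Derivation:
After byte 1 (0x83): reg=0x80
Register before byte 2: 0x80
After XOR with byte 0xD9: 0x59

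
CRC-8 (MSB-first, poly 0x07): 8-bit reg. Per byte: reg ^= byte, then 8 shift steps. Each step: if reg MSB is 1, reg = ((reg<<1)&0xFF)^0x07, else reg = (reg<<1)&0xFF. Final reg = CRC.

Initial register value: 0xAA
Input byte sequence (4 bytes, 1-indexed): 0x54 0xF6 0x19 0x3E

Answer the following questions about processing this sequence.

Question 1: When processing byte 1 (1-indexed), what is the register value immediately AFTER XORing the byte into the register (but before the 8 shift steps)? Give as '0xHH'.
Register before byte 1: 0xAA
Byte 1: 0x54
0xAA XOR 0x54 = 0xFE

Answer: 0xFE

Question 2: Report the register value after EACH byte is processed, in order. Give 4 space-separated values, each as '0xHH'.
0xF4 0x0E 0x65 0x86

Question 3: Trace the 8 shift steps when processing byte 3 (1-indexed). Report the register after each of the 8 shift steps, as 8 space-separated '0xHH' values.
After byte 1 (0x54): reg=0xF4
After byte 2 (0xF6): reg=0x0E
Register before byte 3: 0x0E
After XOR with byte 0x19: 0x17

Answer: 0x2E 0x5C 0xB8 0x77 0xEE 0xDB 0xB1 0x65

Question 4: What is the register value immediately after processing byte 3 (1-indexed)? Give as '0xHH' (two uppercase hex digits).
Answer: 0x65

Derivation:
After byte 1 (0x54): reg=0xF4
After byte 2 (0xF6): reg=0x0E
After byte 3 (0x19): reg=0x65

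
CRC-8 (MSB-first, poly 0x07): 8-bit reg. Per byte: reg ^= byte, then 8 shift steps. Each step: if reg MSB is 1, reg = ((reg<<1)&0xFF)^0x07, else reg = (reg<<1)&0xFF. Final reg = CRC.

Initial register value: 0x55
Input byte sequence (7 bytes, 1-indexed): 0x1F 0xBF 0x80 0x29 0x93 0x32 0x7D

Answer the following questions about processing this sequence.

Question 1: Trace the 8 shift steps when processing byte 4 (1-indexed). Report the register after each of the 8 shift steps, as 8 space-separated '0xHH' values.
Answer: 0x5A 0xB4 0x6F 0xDE 0xBB 0x71 0xE2 0xC3

Derivation:
After byte 1 (0x1F): reg=0xF1
After byte 2 (0xBF): reg=0xED
After byte 3 (0x80): reg=0x04
Register before byte 4: 0x04
After XOR with byte 0x29: 0x2D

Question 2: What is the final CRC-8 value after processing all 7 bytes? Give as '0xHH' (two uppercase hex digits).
After byte 1 (0x1F): reg=0xF1
After byte 2 (0xBF): reg=0xED
After byte 3 (0x80): reg=0x04
After byte 4 (0x29): reg=0xC3
After byte 5 (0x93): reg=0xB7
After byte 6 (0x32): reg=0x92
After byte 7 (0x7D): reg=0x83

Answer: 0x83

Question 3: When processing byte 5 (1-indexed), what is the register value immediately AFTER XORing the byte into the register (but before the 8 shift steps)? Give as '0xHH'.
Answer: 0x50

Derivation:
Register before byte 5: 0xC3
Byte 5: 0x93
0xC3 XOR 0x93 = 0x50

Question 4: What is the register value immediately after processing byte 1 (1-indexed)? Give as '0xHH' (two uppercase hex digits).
Answer: 0xF1

Derivation:
After byte 1 (0x1F): reg=0xF1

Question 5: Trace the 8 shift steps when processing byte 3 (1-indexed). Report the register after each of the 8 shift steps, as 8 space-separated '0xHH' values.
After byte 1 (0x1F): reg=0xF1
After byte 2 (0xBF): reg=0xED
Register before byte 3: 0xED
After XOR with byte 0x80: 0x6D

Answer: 0xDA 0xB3 0x61 0xC2 0x83 0x01 0x02 0x04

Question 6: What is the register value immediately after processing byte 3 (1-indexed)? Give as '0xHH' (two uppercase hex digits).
After byte 1 (0x1F): reg=0xF1
After byte 2 (0xBF): reg=0xED
After byte 3 (0x80): reg=0x04

Answer: 0x04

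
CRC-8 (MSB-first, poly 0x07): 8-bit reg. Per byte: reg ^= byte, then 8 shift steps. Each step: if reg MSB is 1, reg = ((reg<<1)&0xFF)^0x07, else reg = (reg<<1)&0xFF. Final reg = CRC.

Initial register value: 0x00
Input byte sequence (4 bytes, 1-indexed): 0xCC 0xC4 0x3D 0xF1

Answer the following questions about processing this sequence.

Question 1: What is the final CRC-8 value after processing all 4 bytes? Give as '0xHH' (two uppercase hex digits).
Answer: 0xAD

Derivation:
After byte 1 (0xCC): reg=0x6A
After byte 2 (0xC4): reg=0x43
After byte 3 (0x3D): reg=0x7D
After byte 4 (0xF1): reg=0xAD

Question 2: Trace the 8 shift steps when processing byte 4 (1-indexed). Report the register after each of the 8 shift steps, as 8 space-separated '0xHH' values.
Answer: 0x1F 0x3E 0x7C 0xF8 0xF7 0xE9 0xD5 0xAD

Derivation:
After byte 1 (0xCC): reg=0x6A
After byte 2 (0xC4): reg=0x43
After byte 3 (0x3D): reg=0x7D
Register before byte 4: 0x7D
After XOR with byte 0xF1: 0x8C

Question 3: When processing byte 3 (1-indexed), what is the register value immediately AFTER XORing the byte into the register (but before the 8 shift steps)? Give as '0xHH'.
Register before byte 3: 0x43
Byte 3: 0x3D
0x43 XOR 0x3D = 0x7E

Answer: 0x7E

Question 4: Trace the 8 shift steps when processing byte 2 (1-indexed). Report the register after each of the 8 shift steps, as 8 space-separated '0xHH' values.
After byte 1 (0xCC): reg=0x6A
Register before byte 2: 0x6A
After XOR with byte 0xC4: 0xAE

Answer: 0x5B 0xB6 0x6B 0xD6 0xAB 0x51 0xA2 0x43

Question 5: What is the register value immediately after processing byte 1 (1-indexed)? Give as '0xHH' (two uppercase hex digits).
After byte 1 (0xCC): reg=0x6A

Answer: 0x6A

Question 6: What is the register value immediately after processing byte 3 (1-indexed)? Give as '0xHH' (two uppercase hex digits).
Answer: 0x7D

Derivation:
After byte 1 (0xCC): reg=0x6A
After byte 2 (0xC4): reg=0x43
After byte 3 (0x3D): reg=0x7D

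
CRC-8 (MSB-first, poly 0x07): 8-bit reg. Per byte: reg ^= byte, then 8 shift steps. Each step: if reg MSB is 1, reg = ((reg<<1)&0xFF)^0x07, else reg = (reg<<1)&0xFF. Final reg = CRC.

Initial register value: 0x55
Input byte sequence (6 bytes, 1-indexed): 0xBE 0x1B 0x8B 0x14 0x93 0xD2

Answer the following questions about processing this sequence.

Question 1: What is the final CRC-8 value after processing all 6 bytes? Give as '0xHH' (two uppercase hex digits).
After byte 1 (0xBE): reg=0x9F
After byte 2 (0x1B): reg=0x95
After byte 3 (0x8B): reg=0x5A
After byte 4 (0x14): reg=0xED
After byte 5 (0x93): reg=0x7D
After byte 6 (0xD2): reg=0x44

Answer: 0x44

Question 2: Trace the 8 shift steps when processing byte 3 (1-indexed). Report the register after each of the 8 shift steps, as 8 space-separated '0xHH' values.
Answer: 0x3C 0x78 0xF0 0xE7 0xC9 0x95 0x2D 0x5A

Derivation:
After byte 1 (0xBE): reg=0x9F
After byte 2 (0x1B): reg=0x95
Register before byte 3: 0x95
After XOR with byte 0x8B: 0x1E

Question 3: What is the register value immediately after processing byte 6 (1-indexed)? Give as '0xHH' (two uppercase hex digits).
After byte 1 (0xBE): reg=0x9F
After byte 2 (0x1B): reg=0x95
After byte 3 (0x8B): reg=0x5A
After byte 4 (0x14): reg=0xED
After byte 5 (0x93): reg=0x7D
After byte 6 (0xD2): reg=0x44

Answer: 0x44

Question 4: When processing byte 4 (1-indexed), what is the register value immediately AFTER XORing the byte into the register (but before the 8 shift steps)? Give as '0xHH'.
Register before byte 4: 0x5A
Byte 4: 0x14
0x5A XOR 0x14 = 0x4E

Answer: 0x4E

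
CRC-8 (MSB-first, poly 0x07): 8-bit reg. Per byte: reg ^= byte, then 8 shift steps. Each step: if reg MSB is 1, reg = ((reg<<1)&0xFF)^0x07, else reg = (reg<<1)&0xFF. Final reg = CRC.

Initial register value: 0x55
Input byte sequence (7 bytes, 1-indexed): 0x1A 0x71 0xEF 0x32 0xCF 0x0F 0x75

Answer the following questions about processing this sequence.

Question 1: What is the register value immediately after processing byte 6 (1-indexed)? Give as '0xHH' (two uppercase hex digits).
Answer: 0x98

Derivation:
After byte 1 (0x1A): reg=0xEA
After byte 2 (0x71): reg=0xC8
After byte 3 (0xEF): reg=0xF5
After byte 4 (0x32): reg=0x5B
After byte 5 (0xCF): reg=0xE5
After byte 6 (0x0F): reg=0x98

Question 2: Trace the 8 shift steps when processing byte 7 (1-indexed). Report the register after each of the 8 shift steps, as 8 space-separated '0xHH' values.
Answer: 0xDD 0xBD 0x7D 0xFA 0xF3 0xE1 0xC5 0x8D

Derivation:
After byte 1 (0x1A): reg=0xEA
After byte 2 (0x71): reg=0xC8
After byte 3 (0xEF): reg=0xF5
After byte 4 (0x32): reg=0x5B
After byte 5 (0xCF): reg=0xE5
After byte 6 (0x0F): reg=0x98
Register before byte 7: 0x98
After XOR with byte 0x75: 0xED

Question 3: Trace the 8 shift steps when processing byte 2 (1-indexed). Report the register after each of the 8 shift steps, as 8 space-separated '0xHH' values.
After byte 1 (0x1A): reg=0xEA
Register before byte 2: 0xEA
After XOR with byte 0x71: 0x9B

Answer: 0x31 0x62 0xC4 0x8F 0x19 0x32 0x64 0xC8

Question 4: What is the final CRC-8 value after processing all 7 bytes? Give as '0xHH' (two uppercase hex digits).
After byte 1 (0x1A): reg=0xEA
After byte 2 (0x71): reg=0xC8
After byte 3 (0xEF): reg=0xF5
After byte 4 (0x32): reg=0x5B
After byte 5 (0xCF): reg=0xE5
After byte 6 (0x0F): reg=0x98
After byte 7 (0x75): reg=0x8D

Answer: 0x8D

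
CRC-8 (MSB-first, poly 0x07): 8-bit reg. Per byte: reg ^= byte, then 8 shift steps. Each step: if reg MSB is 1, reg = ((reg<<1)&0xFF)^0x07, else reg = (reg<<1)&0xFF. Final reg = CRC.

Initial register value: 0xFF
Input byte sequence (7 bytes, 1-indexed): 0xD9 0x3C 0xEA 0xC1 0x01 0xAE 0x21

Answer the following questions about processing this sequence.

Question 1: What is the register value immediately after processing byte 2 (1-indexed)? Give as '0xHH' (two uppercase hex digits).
After byte 1 (0xD9): reg=0xF2
After byte 2 (0x3C): reg=0x64

Answer: 0x64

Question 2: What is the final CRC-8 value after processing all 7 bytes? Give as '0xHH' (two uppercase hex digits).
After byte 1 (0xD9): reg=0xF2
After byte 2 (0x3C): reg=0x64
After byte 3 (0xEA): reg=0xA3
After byte 4 (0xC1): reg=0x29
After byte 5 (0x01): reg=0xD8
After byte 6 (0xAE): reg=0x45
After byte 7 (0x21): reg=0x3B

Answer: 0x3B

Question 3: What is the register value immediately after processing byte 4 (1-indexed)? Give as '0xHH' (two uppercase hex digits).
After byte 1 (0xD9): reg=0xF2
After byte 2 (0x3C): reg=0x64
After byte 3 (0xEA): reg=0xA3
After byte 4 (0xC1): reg=0x29

Answer: 0x29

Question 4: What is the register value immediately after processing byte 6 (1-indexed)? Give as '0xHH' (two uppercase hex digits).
After byte 1 (0xD9): reg=0xF2
After byte 2 (0x3C): reg=0x64
After byte 3 (0xEA): reg=0xA3
After byte 4 (0xC1): reg=0x29
After byte 5 (0x01): reg=0xD8
After byte 6 (0xAE): reg=0x45

Answer: 0x45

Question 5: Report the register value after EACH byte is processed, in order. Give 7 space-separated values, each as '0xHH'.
0xF2 0x64 0xA3 0x29 0xD8 0x45 0x3B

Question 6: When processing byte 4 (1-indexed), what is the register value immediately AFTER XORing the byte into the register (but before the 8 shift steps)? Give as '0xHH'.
Register before byte 4: 0xA3
Byte 4: 0xC1
0xA3 XOR 0xC1 = 0x62

Answer: 0x62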